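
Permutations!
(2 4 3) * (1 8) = (1 8)(2 4 3) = [0, 8, 4, 2, 3, 5, 6, 7, 1]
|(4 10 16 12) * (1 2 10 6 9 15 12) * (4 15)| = 12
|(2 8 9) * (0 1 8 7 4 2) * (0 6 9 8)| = |(0 1)(2 7 4)(6 9)| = 6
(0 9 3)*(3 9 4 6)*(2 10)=(0 4 6 3)(2 10)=[4, 1, 10, 0, 6, 5, 3, 7, 8, 9, 2]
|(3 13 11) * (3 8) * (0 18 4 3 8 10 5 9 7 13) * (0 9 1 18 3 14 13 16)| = 40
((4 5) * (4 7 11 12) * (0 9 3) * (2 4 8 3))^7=((0 9 2 4 5 7 11 12 8 3))^7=(0 12 5 9 8 7 2 3 11 4)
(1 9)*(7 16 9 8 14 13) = [0, 8, 2, 3, 4, 5, 6, 16, 14, 1, 10, 11, 12, 7, 13, 15, 9] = (1 8 14 13 7 16 9)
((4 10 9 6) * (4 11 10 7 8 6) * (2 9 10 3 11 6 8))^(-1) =((2 9 4 7)(3 11))^(-1) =(2 7 4 9)(3 11)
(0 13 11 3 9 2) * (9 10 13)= (0 9 2)(3 10 13 11)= [9, 1, 0, 10, 4, 5, 6, 7, 8, 2, 13, 3, 12, 11]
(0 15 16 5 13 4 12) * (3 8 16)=(0 15 3 8 16 5 13 4 12)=[15, 1, 2, 8, 12, 13, 6, 7, 16, 9, 10, 11, 0, 4, 14, 3, 5]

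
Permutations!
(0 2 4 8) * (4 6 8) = (0 2 6 8) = [2, 1, 6, 3, 4, 5, 8, 7, 0]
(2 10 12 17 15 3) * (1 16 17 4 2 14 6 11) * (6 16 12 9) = (1 12 4 2 10 9 6 11)(3 14 16 17 15) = [0, 12, 10, 14, 2, 5, 11, 7, 8, 6, 9, 1, 4, 13, 16, 3, 17, 15]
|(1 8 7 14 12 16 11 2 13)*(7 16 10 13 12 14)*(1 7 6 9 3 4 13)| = |(1 8 16 11 2 12 10)(3 4 13 7 6 9)| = 42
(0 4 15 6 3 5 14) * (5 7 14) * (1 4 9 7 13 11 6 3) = (0 9 7 14)(1 4 15 3 13 11 6) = [9, 4, 2, 13, 15, 5, 1, 14, 8, 7, 10, 6, 12, 11, 0, 3]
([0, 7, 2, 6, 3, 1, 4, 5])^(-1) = [0, 5, 2, 4, 6, 7, 3, 1]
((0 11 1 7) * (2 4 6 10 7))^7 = (0 7 10 6 4 2 1 11)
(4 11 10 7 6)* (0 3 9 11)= (0 3 9 11 10 7 6 4)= [3, 1, 2, 9, 0, 5, 4, 6, 8, 11, 7, 10]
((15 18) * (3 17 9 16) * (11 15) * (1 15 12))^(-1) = (1 12 11 18 15)(3 16 9 17)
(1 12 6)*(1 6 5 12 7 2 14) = (1 7 2 14)(5 12) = [0, 7, 14, 3, 4, 12, 6, 2, 8, 9, 10, 11, 5, 13, 1]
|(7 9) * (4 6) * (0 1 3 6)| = 10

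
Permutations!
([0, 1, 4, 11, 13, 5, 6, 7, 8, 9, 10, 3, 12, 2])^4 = (2 4 13)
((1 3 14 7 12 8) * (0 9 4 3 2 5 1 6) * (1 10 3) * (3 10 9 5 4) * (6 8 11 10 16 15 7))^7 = (0 5 9 3 14 6)(1 2 4)(7 12 11 10 16 15)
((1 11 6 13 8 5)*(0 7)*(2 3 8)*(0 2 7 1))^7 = (0 3 13 1 8 7 11 5 2 6) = ((0 1 11 6 13 7 2 3 8 5))^7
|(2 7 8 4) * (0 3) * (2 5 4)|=|(0 3)(2 7 8)(4 5)|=6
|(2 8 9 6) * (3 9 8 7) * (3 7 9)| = 3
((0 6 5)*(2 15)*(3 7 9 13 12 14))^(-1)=((0 6 5)(2 15)(3 7 9 13 12 14))^(-1)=(0 5 6)(2 15)(3 14 12 13 9 7)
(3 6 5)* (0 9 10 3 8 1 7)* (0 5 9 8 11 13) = [8, 7, 2, 6, 4, 11, 9, 5, 1, 10, 3, 13, 12, 0] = (0 8 1 7 5 11 13)(3 6 9 10)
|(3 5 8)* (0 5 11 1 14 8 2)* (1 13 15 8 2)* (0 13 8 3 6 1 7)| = |(0 5 7)(1 14 2 13 15 3 11 8 6)| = 9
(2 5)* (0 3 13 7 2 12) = (0 3 13 7 2 5 12) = [3, 1, 5, 13, 4, 12, 6, 2, 8, 9, 10, 11, 0, 7]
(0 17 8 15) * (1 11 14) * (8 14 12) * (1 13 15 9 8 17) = (0 1 11 12 17 14 13 15)(8 9) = [1, 11, 2, 3, 4, 5, 6, 7, 9, 8, 10, 12, 17, 15, 13, 0, 16, 14]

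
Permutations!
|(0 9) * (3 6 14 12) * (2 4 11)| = |(0 9)(2 4 11)(3 6 14 12)| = 12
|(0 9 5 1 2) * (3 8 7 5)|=|(0 9 3 8 7 5 1 2)|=8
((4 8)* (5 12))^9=((4 8)(5 12))^9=(4 8)(5 12)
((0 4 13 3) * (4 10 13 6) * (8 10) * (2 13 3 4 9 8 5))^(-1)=(0 3 10 8 9 6 4 13 2 5)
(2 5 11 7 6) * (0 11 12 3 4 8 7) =(0 11)(2 5 12 3 4 8 7 6) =[11, 1, 5, 4, 8, 12, 2, 6, 7, 9, 10, 0, 3]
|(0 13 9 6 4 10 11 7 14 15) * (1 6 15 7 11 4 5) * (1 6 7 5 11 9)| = |(0 13 1 7 14 5 6 11 9 15)(4 10)| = 10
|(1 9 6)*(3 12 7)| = 3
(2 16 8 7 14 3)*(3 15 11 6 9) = (2 16 8 7 14 15 11 6 9 3) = [0, 1, 16, 2, 4, 5, 9, 14, 7, 3, 10, 6, 12, 13, 15, 11, 8]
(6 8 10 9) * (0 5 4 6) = [5, 1, 2, 3, 6, 4, 8, 7, 10, 0, 9] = (0 5 4 6 8 10 9)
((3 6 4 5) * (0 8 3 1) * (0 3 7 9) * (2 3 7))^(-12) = (0 7 5 6 2)(1 4 3 8 9)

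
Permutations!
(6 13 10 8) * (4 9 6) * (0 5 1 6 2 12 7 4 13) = [5, 6, 12, 3, 9, 1, 0, 4, 13, 2, 8, 11, 7, 10] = (0 5 1 6)(2 12 7 4 9)(8 13 10)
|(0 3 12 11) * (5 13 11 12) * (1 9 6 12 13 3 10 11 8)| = 6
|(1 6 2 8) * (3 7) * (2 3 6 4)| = 12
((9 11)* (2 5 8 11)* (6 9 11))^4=((11)(2 5 8 6 9))^4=(11)(2 9 6 8 5)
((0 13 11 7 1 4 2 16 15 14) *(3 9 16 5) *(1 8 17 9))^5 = (0 17)(7 15)(8 14)(9 13)(11 16)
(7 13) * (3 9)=(3 9)(7 13)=[0, 1, 2, 9, 4, 5, 6, 13, 8, 3, 10, 11, 12, 7]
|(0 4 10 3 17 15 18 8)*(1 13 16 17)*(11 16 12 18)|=|(0 4 10 3 1 13 12 18 8)(11 16 17 15)|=36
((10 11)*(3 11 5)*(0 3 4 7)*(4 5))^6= ((0 3 11 10 4 7))^6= (11)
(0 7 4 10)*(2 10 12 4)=[7, 1, 10, 3, 12, 5, 6, 2, 8, 9, 0, 11, 4]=(0 7 2 10)(4 12)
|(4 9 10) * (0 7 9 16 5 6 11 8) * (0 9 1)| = |(0 7 1)(4 16 5 6 11 8 9 10)| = 24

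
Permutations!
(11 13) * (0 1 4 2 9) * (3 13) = (0 1 4 2 9)(3 13 11) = [1, 4, 9, 13, 2, 5, 6, 7, 8, 0, 10, 3, 12, 11]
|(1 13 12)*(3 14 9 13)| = 6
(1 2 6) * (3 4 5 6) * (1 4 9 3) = (1 2)(3 9)(4 5 6) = [0, 2, 1, 9, 5, 6, 4, 7, 8, 3]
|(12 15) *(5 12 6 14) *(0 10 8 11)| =|(0 10 8 11)(5 12 15 6 14)| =20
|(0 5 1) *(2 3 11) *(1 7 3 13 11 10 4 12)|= 24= |(0 5 7 3 10 4 12 1)(2 13 11)|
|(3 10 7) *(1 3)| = |(1 3 10 7)| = 4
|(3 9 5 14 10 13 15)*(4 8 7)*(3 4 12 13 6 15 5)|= |(3 9)(4 8 7 12 13 5 14 10 6 15)|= 10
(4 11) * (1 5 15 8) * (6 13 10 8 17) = (1 5 15 17 6 13 10 8)(4 11) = [0, 5, 2, 3, 11, 15, 13, 7, 1, 9, 8, 4, 12, 10, 14, 17, 16, 6]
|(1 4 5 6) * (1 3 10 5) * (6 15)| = 10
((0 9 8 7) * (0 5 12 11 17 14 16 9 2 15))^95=(0 15 2)(5 16 12 9 11 8 17 7 14)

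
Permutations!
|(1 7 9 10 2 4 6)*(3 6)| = |(1 7 9 10 2 4 3 6)| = 8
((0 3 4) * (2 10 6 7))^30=(2 6)(7 10)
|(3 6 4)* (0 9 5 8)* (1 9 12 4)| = 9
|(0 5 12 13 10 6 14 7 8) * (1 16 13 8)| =|(0 5 12 8)(1 16 13 10 6 14 7)| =28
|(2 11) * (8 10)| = |(2 11)(8 10)| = 2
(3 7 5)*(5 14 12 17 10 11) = (3 7 14 12 17 10 11 5) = [0, 1, 2, 7, 4, 3, 6, 14, 8, 9, 11, 5, 17, 13, 12, 15, 16, 10]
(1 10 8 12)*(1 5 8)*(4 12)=[0, 10, 2, 3, 12, 8, 6, 7, 4, 9, 1, 11, 5]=(1 10)(4 12 5 8)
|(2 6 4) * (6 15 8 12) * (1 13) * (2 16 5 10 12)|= 6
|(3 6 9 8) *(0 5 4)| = |(0 5 4)(3 6 9 8)| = 12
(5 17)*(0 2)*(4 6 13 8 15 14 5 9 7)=(0 2)(4 6 13 8 15 14 5 17 9 7)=[2, 1, 0, 3, 6, 17, 13, 4, 15, 7, 10, 11, 12, 8, 5, 14, 16, 9]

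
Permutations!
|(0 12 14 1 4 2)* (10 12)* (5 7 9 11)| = 28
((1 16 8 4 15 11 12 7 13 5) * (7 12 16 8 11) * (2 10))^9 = ((1 8 4 15 7 13 5)(2 10)(11 16))^9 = (1 4 7 5 8 15 13)(2 10)(11 16)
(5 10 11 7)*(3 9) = (3 9)(5 10 11 7) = [0, 1, 2, 9, 4, 10, 6, 5, 8, 3, 11, 7]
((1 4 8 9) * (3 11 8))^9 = (1 11)(3 9)(4 8)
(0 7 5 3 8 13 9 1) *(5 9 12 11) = (0 7 9 1)(3 8 13 12 11 5) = [7, 0, 2, 8, 4, 3, 6, 9, 13, 1, 10, 5, 11, 12]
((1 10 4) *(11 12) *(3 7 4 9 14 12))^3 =(1 14 3)(4 9 11)(7 10 12)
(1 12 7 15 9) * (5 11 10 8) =(1 12 7 15 9)(5 11 10 8) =[0, 12, 2, 3, 4, 11, 6, 15, 5, 1, 8, 10, 7, 13, 14, 9]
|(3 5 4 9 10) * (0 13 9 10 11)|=4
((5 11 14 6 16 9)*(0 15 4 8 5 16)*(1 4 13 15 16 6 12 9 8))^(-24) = ((0 16 8 5 11 14 12 9 6)(1 4)(13 15))^(-24) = (0 5 12)(6 8 14)(9 16 11)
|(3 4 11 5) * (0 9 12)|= |(0 9 12)(3 4 11 5)|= 12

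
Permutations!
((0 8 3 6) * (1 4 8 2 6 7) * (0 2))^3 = (1 3 4 7 8)(2 6)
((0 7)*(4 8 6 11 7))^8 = (0 8 11)(4 6 7)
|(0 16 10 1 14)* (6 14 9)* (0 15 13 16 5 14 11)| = |(0 5 14 15 13 16 10 1 9 6 11)| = 11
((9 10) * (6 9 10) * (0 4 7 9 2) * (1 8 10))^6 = (10)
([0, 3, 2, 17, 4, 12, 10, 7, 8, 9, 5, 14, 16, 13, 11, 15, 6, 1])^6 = [0, 1, 2, 3, 4, 12, 10, 7, 8, 9, 5, 11, 16, 13, 14, 15, 6, 17]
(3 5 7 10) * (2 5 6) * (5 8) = (2 8 5 7 10 3 6) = [0, 1, 8, 6, 4, 7, 2, 10, 5, 9, 3]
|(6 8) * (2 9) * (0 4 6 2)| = 6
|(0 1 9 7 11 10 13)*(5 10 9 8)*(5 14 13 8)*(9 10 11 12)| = 24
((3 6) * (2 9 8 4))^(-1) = (2 4 8 9)(3 6)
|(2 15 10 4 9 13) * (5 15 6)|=|(2 6 5 15 10 4 9 13)|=8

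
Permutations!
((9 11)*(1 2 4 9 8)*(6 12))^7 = ((1 2 4 9 11 8)(6 12))^7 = (1 2 4 9 11 8)(6 12)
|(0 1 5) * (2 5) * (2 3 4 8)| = |(0 1 3 4 8 2 5)| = 7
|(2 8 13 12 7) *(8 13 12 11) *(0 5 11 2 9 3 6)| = |(0 5 11 8 12 7 9 3 6)(2 13)| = 18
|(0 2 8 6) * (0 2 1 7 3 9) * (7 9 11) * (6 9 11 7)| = |(0 1 11 6 2 8 9)(3 7)| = 14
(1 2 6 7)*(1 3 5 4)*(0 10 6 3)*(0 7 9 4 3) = (0 10 6 9 4 1 2)(3 5) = [10, 2, 0, 5, 1, 3, 9, 7, 8, 4, 6]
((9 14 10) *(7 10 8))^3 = (7 14 10 8 9)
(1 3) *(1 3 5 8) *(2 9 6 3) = (1 5 8)(2 9 6 3) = [0, 5, 9, 2, 4, 8, 3, 7, 1, 6]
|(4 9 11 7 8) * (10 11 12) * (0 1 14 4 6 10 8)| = 11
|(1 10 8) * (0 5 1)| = 5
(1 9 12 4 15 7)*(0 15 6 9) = (0 15 7 1)(4 6 9 12) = [15, 0, 2, 3, 6, 5, 9, 1, 8, 12, 10, 11, 4, 13, 14, 7]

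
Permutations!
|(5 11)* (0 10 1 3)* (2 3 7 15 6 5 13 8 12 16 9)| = |(0 10 1 7 15 6 5 11 13 8 12 16 9 2 3)| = 15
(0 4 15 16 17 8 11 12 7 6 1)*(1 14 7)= [4, 0, 2, 3, 15, 5, 14, 6, 11, 9, 10, 12, 1, 13, 7, 16, 17, 8]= (0 4 15 16 17 8 11 12 1)(6 14 7)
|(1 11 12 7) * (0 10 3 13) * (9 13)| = 20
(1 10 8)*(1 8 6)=[0, 10, 2, 3, 4, 5, 1, 7, 8, 9, 6]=(1 10 6)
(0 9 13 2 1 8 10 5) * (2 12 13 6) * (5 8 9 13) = (0 13 12 5)(1 9 6 2)(8 10) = [13, 9, 1, 3, 4, 0, 2, 7, 10, 6, 8, 11, 5, 12]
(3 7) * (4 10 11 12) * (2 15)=(2 15)(3 7)(4 10 11 12)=[0, 1, 15, 7, 10, 5, 6, 3, 8, 9, 11, 12, 4, 13, 14, 2]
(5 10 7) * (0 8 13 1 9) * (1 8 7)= (0 7 5 10 1 9)(8 13)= [7, 9, 2, 3, 4, 10, 6, 5, 13, 0, 1, 11, 12, 8]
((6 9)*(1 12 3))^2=((1 12 3)(6 9))^2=(1 3 12)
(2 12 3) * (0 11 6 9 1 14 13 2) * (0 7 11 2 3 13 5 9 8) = (0 2 12 13 3 7 11 6 8)(1 14 5 9) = [2, 14, 12, 7, 4, 9, 8, 11, 0, 1, 10, 6, 13, 3, 5]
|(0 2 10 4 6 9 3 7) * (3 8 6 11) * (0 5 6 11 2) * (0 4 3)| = 11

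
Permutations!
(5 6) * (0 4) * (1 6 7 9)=(0 4)(1 6 5 7 9)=[4, 6, 2, 3, 0, 7, 5, 9, 8, 1]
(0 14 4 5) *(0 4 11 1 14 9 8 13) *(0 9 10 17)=[10, 14, 2, 3, 5, 4, 6, 7, 13, 8, 17, 1, 12, 9, 11, 15, 16, 0]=(0 10 17)(1 14 11)(4 5)(8 13 9)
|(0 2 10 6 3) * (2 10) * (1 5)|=|(0 10 6 3)(1 5)|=4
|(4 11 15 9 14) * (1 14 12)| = |(1 14 4 11 15 9 12)| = 7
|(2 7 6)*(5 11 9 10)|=|(2 7 6)(5 11 9 10)|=12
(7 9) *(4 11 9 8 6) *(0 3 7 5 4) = (0 3 7 8 6)(4 11 9 5) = [3, 1, 2, 7, 11, 4, 0, 8, 6, 5, 10, 9]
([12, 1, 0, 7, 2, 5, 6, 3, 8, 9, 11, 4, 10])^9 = [11, 1, 10, 7, 12, 5, 6, 3, 8, 9, 2, 0, 4]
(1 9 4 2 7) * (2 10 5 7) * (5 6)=(1 9 4 10 6 5 7)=[0, 9, 2, 3, 10, 7, 5, 1, 8, 4, 6]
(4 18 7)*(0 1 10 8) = [1, 10, 2, 3, 18, 5, 6, 4, 0, 9, 8, 11, 12, 13, 14, 15, 16, 17, 7] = (0 1 10 8)(4 18 7)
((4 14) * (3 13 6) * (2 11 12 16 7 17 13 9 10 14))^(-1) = ((2 11 12 16 7 17 13 6 3 9 10 14 4))^(-1) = (2 4 14 10 9 3 6 13 17 7 16 12 11)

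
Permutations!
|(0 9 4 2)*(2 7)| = |(0 9 4 7 2)| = 5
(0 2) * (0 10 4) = (0 2 10 4) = [2, 1, 10, 3, 0, 5, 6, 7, 8, 9, 4]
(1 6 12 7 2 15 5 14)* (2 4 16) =[0, 6, 15, 3, 16, 14, 12, 4, 8, 9, 10, 11, 7, 13, 1, 5, 2] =(1 6 12 7 4 16 2 15 5 14)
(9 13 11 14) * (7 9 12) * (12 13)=[0, 1, 2, 3, 4, 5, 6, 9, 8, 12, 10, 14, 7, 11, 13]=(7 9 12)(11 14 13)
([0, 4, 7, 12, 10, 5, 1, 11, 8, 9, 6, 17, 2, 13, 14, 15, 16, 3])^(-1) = [0, 6, 12, 17, 1, 5, 10, 2, 8, 9, 4, 7, 3, 13, 14, 15, 16, 11]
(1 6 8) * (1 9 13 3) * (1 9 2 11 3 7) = (1 6 8 2 11 3 9 13 7) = [0, 6, 11, 9, 4, 5, 8, 1, 2, 13, 10, 3, 12, 7]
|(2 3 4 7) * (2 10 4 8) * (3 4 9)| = 7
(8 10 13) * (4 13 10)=(4 13 8)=[0, 1, 2, 3, 13, 5, 6, 7, 4, 9, 10, 11, 12, 8]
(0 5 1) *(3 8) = [5, 0, 2, 8, 4, 1, 6, 7, 3] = (0 5 1)(3 8)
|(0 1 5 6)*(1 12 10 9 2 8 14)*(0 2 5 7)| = |(0 12 10 9 5 6 2 8 14 1 7)| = 11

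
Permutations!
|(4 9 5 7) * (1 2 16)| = 12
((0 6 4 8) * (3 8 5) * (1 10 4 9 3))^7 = (0 9 8 6 3)(1 5 4 10)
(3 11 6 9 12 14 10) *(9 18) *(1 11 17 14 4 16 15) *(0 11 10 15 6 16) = (0 11 16 6 18 9 12 4)(1 10 3 17 14 15) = [11, 10, 2, 17, 0, 5, 18, 7, 8, 12, 3, 16, 4, 13, 15, 1, 6, 14, 9]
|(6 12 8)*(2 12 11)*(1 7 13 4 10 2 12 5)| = 28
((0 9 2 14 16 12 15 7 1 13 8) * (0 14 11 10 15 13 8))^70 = (0 15 16 2 1 13 10 14 9 7 12 11 8)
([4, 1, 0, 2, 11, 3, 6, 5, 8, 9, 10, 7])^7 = [0, 1, 2, 3, 4, 5, 6, 7, 8, 9, 10, 11]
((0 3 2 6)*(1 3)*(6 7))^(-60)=((0 1 3 2 7 6))^(-60)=(7)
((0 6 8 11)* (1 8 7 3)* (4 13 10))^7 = ((0 6 7 3 1 8 11)(4 13 10))^7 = (4 13 10)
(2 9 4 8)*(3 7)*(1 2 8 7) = (1 2 9 4 7 3) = [0, 2, 9, 1, 7, 5, 6, 3, 8, 4]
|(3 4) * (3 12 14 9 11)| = 6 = |(3 4 12 14 9 11)|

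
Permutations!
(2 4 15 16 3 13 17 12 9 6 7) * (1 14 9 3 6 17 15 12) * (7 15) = (1 14 9 17)(2 4 12 3 13 7)(6 15 16) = [0, 14, 4, 13, 12, 5, 15, 2, 8, 17, 10, 11, 3, 7, 9, 16, 6, 1]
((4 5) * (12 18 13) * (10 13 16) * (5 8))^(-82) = (4 5 8)(10 18 13 16 12)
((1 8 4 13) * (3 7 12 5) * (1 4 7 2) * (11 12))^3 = ((1 8 7 11 12 5 3 2)(4 13))^3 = (1 11 3 8 12 2 7 5)(4 13)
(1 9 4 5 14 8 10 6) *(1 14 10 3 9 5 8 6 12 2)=(1 5 10 12 2)(3 9 4 8)(6 14)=[0, 5, 1, 9, 8, 10, 14, 7, 3, 4, 12, 11, 2, 13, 6]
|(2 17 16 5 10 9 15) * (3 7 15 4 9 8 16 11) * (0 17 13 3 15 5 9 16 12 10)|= |(0 17 11 15 2 13 3 7 5)(4 16 9)(8 12 10)|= 9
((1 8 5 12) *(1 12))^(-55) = (12)(1 5 8)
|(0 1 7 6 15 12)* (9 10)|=6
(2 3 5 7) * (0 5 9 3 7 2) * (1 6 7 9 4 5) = [1, 6, 9, 4, 5, 2, 7, 0, 8, 3] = (0 1 6 7)(2 9 3 4 5)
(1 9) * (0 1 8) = [1, 9, 2, 3, 4, 5, 6, 7, 0, 8] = (0 1 9 8)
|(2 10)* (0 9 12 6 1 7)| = |(0 9 12 6 1 7)(2 10)| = 6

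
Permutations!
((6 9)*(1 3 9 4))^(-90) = (9) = ((1 3 9 6 4))^(-90)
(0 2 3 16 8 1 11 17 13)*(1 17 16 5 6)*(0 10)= [2, 11, 3, 5, 4, 6, 1, 7, 17, 9, 0, 16, 12, 10, 14, 15, 8, 13]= (0 2 3 5 6 1 11 16 8 17 13 10)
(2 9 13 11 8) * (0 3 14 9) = (0 3 14 9 13 11 8 2) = [3, 1, 0, 14, 4, 5, 6, 7, 2, 13, 10, 8, 12, 11, 9]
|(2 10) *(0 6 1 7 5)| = |(0 6 1 7 5)(2 10)| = 10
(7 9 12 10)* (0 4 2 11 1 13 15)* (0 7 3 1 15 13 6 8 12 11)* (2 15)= [4, 6, 0, 1, 15, 5, 8, 9, 12, 11, 3, 2, 10, 13, 14, 7]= (0 4 15 7 9 11 2)(1 6 8 12 10 3)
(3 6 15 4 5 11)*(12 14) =[0, 1, 2, 6, 5, 11, 15, 7, 8, 9, 10, 3, 14, 13, 12, 4] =(3 6 15 4 5 11)(12 14)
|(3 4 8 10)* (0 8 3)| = 6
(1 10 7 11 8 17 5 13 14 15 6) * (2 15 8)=(1 10 7 11 2 15 6)(5 13 14 8 17)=[0, 10, 15, 3, 4, 13, 1, 11, 17, 9, 7, 2, 12, 14, 8, 6, 16, 5]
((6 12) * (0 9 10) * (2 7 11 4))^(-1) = ((0 9 10)(2 7 11 4)(6 12))^(-1) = (0 10 9)(2 4 11 7)(6 12)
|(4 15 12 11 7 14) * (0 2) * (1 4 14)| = 6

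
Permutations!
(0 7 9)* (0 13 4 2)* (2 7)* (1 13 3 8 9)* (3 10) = (0 2)(1 13 4 7)(3 8 9 10) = [2, 13, 0, 8, 7, 5, 6, 1, 9, 10, 3, 11, 12, 4]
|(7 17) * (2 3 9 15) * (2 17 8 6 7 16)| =|(2 3 9 15 17 16)(6 7 8)| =6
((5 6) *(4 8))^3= (4 8)(5 6)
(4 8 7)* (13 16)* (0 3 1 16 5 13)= (0 3 1 16)(4 8 7)(5 13)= [3, 16, 2, 1, 8, 13, 6, 4, 7, 9, 10, 11, 12, 5, 14, 15, 0]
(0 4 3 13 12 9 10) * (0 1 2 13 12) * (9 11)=(0 4 3 12 11 9 10 1 2 13)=[4, 2, 13, 12, 3, 5, 6, 7, 8, 10, 1, 9, 11, 0]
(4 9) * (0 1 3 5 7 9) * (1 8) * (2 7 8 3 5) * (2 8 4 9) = (9)(0 3 8 1 5 4)(2 7) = [3, 5, 7, 8, 0, 4, 6, 2, 1, 9]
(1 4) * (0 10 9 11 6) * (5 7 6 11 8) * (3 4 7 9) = (11)(0 10 3 4 1 7 6)(5 9 8) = [10, 7, 2, 4, 1, 9, 0, 6, 5, 8, 3, 11]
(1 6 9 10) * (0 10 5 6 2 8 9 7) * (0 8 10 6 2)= (0 6 7 8 9 5 2 10 1)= [6, 0, 10, 3, 4, 2, 7, 8, 9, 5, 1]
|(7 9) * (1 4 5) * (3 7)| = 3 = |(1 4 5)(3 7 9)|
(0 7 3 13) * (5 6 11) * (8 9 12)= (0 7 3 13)(5 6 11)(8 9 12)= [7, 1, 2, 13, 4, 6, 11, 3, 9, 12, 10, 5, 8, 0]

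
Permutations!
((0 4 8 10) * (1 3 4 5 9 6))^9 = (10)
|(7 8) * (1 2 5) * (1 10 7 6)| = |(1 2 5 10 7 8 6)| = 7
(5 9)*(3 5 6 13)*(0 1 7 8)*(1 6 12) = (0 6 13 3 5 9 12 1 7 8) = [6, 7, 2, 5, 4, 9, 13, 8, 0, 12, 10, 11, 1, 3]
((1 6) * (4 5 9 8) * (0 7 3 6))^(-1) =(0 1 6 3 7)(4 8 9 5)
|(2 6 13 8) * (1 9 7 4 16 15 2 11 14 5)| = 13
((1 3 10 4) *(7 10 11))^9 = (1 7)(3 10)(4 11)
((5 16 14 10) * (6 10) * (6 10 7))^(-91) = ((5 16 14 10)(6 7))^(-91) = (5 16 14 10)(6 7)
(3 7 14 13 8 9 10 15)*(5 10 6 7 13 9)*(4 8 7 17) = (3 13 7 14 9 6 17 4 8 5 10 15) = [0, 1, 2, 13, 8, 10, 17, 14, 5, 6, 15, 11, 12, 7, 9, 3, 16, 4]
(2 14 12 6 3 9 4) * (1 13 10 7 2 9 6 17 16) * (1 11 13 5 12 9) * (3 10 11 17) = (1 5 12 3 6 10 7 2 14 9 4)(11 13)(16 17) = [0, 5, 14, 6, 1, 12, 10, 2, 8, 4, 7, 13, 3, 11, 9, 15, 17, 16]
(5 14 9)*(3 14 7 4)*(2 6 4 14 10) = [0, 1, 6, 10, 3, 7, 4, 14, 8, 5, 2, 11, 12, 13, 9] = (2 6 4 3 10)(5 7 14 9)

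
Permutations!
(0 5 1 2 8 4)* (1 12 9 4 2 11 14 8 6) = [5, 11, 6, 3, 0, 12, 1, 7, 2, 4, 10, 14, 9, 13, 8] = (0 5 12 9 4)(1 11 14 8 2 6)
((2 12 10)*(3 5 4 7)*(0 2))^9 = ((0 2 12 10)(3 5 4 7))^9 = (0 2 12 10)(3 5 4 7)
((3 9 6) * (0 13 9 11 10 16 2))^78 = (0 10 6)(2 11 9)(3 13 16)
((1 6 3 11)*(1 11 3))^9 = ((11)(1 6))^9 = (11)(1 6)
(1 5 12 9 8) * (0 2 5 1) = (0 2 5 12 9 8) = [2, 1, 5, 3, 4, 12, 6, 7, 0, 8, 10, 11, 9]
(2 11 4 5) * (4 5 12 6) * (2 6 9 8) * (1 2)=(1 2 11 5 6 4 12 9 8)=[0, 2, 11, 3, 12, 6, 4, 7, 1, 8, 10, 5, 9]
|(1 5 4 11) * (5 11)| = |(1 11)(4 5)| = 2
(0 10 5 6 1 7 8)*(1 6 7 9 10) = (0 1 9 10 5 7 8) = [1, 9, 2, 3, 4, 7, 6, 8, 0, 10, 5]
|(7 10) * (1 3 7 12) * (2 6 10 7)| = 6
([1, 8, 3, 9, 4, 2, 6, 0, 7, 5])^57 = [1, 8, 3, 9, 4, 2, 6, 0, 7, 5]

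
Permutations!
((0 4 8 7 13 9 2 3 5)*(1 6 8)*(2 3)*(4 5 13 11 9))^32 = ((0 5)(1 6 8 7 11 9 3 13 4))^32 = (1 9 6 3 8 13 7 4 11)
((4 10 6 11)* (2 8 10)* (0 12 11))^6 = ((0 12 11 4 2 8 10 6))^6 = (0 10 2 11)(4 12 6 8)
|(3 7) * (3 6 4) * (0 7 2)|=|(0 7 6 4 3 2)|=6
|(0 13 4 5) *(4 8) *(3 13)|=6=|(0 3 13 8 4 5)|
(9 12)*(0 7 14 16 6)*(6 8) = [7, 1, 2, 3, 4, 5, 0, 14, 6, 12, 10, 11, 9, 13, 16, 15, 8] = (0 7 14 16 8 6)(9 12)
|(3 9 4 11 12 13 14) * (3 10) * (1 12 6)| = |(1 12 13 14 10 3 9 4 11 6)| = 10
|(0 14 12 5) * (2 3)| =|(0 14 12 5)(2 3)| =4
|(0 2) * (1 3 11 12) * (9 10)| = |(0 2)(1 3 11 12)(9 10)| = 4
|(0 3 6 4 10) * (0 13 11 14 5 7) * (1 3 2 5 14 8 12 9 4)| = |(14)(0 2 5 7)(1 3 6)(4 10 13 11 8 12 9)| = 84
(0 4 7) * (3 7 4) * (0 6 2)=(0 3 7 6 2)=[3, 1, 0, 7, 4, 5, 2, 6]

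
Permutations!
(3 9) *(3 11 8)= (3 9 11 8)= [0, 1, 2, 9, 4, 5, 6, 7, 3, 11, 10, 8]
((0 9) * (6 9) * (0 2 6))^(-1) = (2 9 6)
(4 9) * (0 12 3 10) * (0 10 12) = (3 12)(4 9) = [0, 1, 2, 12, 9, 5, 6, 7, 8, 4, 10, 11, 3]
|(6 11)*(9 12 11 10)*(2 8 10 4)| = |(2 8 10 9 12 11 6 4)| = 8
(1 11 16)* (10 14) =[0, 11, 2, 3, 4, 5, 6, 7, 8, 9, 14, 16, 12, 13, 10, 15, 1] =(1 11 16)(10 14)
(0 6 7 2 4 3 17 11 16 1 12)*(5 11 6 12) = [12, 5, 4, 17, 3, 11, 7, 2, 8, 9, 10, 16, 0, 13, 14, 15, 1, 6] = (0 12)(1 5 11 16)(2 4 3 17 6 7)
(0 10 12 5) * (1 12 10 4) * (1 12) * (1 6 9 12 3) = [4, 6, 2, 1, 3, 0, 9, 7, 8, 12, 10, 11, 5] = (0 4 3 1 6 9 12 5)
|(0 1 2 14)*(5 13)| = 4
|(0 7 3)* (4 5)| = 6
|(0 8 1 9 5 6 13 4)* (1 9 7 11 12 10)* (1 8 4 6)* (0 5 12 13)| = |(0 4 5 1 7 11 13 6)(8 9 12 10)| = 8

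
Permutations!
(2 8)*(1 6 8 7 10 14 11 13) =(1 6 8 2 7 10 14 11 13) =[0, 6, 7, 3, 4, 5, 8, 10, 2, 9, 14, 13, 12, 1, 11]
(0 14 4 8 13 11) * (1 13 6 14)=(0 1 13 11)(4 8 6 14)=[1, 13, 2, 3, 8, 5, 14, 7, 6, 9, 10, 0, 12, 11, 4]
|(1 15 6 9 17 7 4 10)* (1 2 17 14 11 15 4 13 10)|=|(1 4)(2 17 7 13 10)(6 9 14 11 15)|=10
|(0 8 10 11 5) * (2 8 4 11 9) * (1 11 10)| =|(0 4 10 9 2 8 1 11 5)| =9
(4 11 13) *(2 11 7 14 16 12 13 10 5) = [0, 1, 11, 3, 7, 2, 6, 14, 8, 9, 5, 10, 13, 4, 16, 15, 12] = (2 11 10 5)(4 7 14 16 12 13)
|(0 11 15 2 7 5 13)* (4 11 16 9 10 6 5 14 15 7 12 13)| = 14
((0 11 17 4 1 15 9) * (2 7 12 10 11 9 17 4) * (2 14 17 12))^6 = (17)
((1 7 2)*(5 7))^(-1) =(1 2 7 5)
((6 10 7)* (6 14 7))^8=((6 10)(7 14))^8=(14)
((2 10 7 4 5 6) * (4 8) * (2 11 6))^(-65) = (2 10 7 8 4 5)(6 11)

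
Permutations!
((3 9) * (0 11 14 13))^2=(0 14)(11 13)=((0 11 14 13)(3 9))^2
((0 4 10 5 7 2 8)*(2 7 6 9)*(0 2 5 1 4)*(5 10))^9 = (1 6)(2 8)(4 9)(5 10) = ((1 4 5 6 9 10)(2 8))^9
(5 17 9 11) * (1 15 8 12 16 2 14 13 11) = [0, 15, 14, 3, 4, 17, 6, 7, 12, 1, 10, 5, 16, 11, 13, 8, 2, 9] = (1 15 8 12 16 2 14 13 11 5 17 9)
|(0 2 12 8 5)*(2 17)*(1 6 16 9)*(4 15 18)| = |(0 17 2 12 8 5)(1 6 16 9)(4 15 18)| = 12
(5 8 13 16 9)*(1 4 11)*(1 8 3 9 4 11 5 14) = (1 11 8 13 16 4 5 3 9 14) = [0, 11, 2, 9, 5, 3, 6, 7, 13, 14, 10, 8, 12, 16, 1, 15, 4]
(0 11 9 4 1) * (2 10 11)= (0 2 10 11 9 4 1)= [2, 0, 10, 3, 1, 5, 6, 7, 8, 4, 11, 9]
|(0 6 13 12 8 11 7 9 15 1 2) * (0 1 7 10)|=|(0 6 13 12 8 11 10)(1 2)(7 9 15)|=42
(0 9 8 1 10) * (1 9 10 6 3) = (0 10)(1 6 3)(8 9) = [10, 6, 2, 1, 4, 5, 3, 7, 9, 8, 0]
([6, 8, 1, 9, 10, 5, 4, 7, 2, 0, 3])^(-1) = (0 9 3 10 4 6)(1 2 8)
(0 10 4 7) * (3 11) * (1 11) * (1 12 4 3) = (0 10 3 12 4 7)(1 11) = [10, 11, 2, 12, 7, 5, 6, 0, 8, 9, 3, 1, 4]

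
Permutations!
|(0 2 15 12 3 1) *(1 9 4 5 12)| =20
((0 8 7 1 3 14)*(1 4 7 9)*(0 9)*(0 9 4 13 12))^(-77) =((0 8 9 1 3 14 4 7 13 12))^(-77) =(0 1 4 12 9 14 13 8 3 7)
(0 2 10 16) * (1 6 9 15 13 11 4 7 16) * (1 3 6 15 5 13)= (0 2 10 3 6 9 5 13 11 4 7 16)(1 15)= [2, 15, 10, 6, 7, 13, 9, 16, 8, 5, 3, 4, 12, 11, 14, 1, 0]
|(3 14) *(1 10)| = 2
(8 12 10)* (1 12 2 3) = (1 12 10 8 2 3) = [0, 12, 3, 1, 4, 5, 6, 7, 2, 9, 8, 11, 10]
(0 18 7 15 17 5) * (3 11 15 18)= (0 3 11 15 17 5)(7 18)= [3, 1, 2, 11, 4, 0, 6, 18, 8, 9, 10, 15, 12, 13, 14, 17, 16, 5, 7]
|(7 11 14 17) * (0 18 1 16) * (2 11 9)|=|(0 18 1 16)(2 11 14 17 7 9)|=12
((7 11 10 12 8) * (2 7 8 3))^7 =((2 7 11 10 12 3))^7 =(2 7 11 10 12 3)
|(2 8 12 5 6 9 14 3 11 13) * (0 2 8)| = |(0 2)(3 11 13 8 12 5 6 9 14)| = 18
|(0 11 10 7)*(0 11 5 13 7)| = 6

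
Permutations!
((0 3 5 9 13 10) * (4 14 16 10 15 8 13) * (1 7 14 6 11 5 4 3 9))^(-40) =((0 9 3 4 6 11 5 1 7 14 16 10)(8 13 15))^(-40) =(0 7 6)(1 4 10)(3 16 5)(8 15 13)(9 14 11)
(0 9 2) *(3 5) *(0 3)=(0 9 2 3 5)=[9, 1, 3, 5, 4, 0, 6, 7, 8, 2]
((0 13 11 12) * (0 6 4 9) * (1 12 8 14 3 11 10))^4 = ((0 13 10 1 12 6 4 9)(3 11 8 14))^4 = (14)(0 12)(1 9)(4 10)(6 13)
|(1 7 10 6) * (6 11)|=5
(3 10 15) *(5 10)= (3 5 10 15)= [0, 1, 2, 5, 4, 10, 6, 7, 8, 9, 15, 11, 12, 13, 14, 3]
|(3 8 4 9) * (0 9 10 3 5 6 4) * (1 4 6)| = 8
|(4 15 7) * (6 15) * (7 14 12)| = 6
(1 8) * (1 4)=(1 8 4)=[0, 8, 2, 3, 1, 5, 6, 7, 4]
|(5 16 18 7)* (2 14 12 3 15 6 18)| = |(2 14 12 3 15 6 18 7 5 16)| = 10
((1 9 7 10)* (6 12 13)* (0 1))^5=((0 1 9 7 10)(6 12 13))^5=(6 13 12)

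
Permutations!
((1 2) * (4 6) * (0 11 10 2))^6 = ((0 11 10 2 1)(4 6))^6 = (0 11 10 2 1)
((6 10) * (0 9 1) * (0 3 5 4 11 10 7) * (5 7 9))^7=((0 5 4 11 10 6 9 1 3 7))^7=(0 1 10 5 3 6 4 7 9 11)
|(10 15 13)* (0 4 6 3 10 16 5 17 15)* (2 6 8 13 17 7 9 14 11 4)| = |(0 2 6 3 10)(4 8 13 16 5 7 9 14 11)(15 17)| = 90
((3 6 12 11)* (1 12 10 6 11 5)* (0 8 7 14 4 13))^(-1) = (0 13 4 14 7 8)(1 5 12)(3 11)(6 10)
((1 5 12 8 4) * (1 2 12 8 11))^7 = (12)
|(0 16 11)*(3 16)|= |(0 3 16 11)|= 4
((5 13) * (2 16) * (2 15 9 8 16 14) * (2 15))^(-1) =(2 16 8 9 15 14)(5 13)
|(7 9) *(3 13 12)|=|(3 13 12)(7 9)|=6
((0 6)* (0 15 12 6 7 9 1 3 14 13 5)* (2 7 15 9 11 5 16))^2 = (0 12 9 3 13 2 11)(1 14 16 7 5 15 6)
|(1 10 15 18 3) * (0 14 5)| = |(0 14 5)(1 10 15 18 3)| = 15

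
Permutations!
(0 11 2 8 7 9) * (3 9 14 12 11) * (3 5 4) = [5, 1, 8, 9, 3, 4, 6, 14, 7, 0, 10, 2, 11, 13, 12] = (0 5 4 3 9)(2 8 7 14 12 11)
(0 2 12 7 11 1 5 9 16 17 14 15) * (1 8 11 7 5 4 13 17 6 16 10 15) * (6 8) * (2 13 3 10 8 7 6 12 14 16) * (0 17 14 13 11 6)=(0 11 12 5 9 8 6 2 13 14 1 4 3 10 15 17 16 7)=[11, 4, 13, 10, 3, 9, 2, 0, 6, 8, 15, 12, 5, 14, 1, 17, 7, 16]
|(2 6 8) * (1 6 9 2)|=6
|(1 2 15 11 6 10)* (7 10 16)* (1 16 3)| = |(1 2 15 11 6 3)(7 10 16)| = 6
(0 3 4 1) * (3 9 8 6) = (0 9 8 6 3 4 1) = [9, 0, 2, 4, 1, 5, 3, 7, 6, 8]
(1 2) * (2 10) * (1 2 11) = (1 10 11) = [0, 10, 2, 3, 4, 5, 6, 7, 8, 9, 11, 1]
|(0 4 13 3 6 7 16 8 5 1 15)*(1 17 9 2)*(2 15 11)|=|(0 4 13 3 6 7 16 8 5 17 9 15)(1 11 2)|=12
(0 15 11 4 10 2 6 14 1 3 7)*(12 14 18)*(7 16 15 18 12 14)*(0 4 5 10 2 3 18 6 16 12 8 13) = (0 6 8 13)(1 18 14)(2 16 15 11 5 10 3 12 7 4) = [6, 18, 16, 12, 2, 10, 8, 4, 13, 9, 3, 5, 7, 0, 1, 11, 15, 17, 14]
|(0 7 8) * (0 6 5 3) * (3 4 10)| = 8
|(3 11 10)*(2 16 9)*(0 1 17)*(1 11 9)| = 9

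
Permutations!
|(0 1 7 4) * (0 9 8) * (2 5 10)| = 6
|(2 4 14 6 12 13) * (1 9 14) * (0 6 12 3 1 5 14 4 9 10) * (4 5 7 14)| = 40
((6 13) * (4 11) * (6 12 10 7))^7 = ((4 11)(6 13 12 10 7))^7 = (4 11)(6 12 7 13 10)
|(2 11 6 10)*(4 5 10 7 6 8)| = |(2 11 8 4 5 10)(6 7)| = 6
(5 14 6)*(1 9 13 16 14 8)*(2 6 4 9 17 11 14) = (1 17 11 14 4 9 13 16 2 6 5 8) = [0, 17, 6, 3, 9, 8, 5, 7, 1, 13, 10, 14, 12, 16, 4, 15, 2, 11]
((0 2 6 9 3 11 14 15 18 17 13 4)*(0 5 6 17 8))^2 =((0 2 17 13 4 5 6 9 3 11 14 15 18 8))^2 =(0 17 4 6 3 14 18)(2 13 5 9 11 15 8)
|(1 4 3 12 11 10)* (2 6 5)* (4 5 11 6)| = |(1 5 2 4 3 12 6 11 10)| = 9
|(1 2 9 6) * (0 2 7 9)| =4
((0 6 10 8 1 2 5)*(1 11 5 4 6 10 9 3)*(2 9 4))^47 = ((0 10 8 11 5)(1 9 3)(4 6))^47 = (0 8 5 10 11)(1 3 9)(4 6)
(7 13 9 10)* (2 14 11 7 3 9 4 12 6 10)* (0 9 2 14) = (0 9 14 11 7 13 4 12 6 10 3 2) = [9, 1, 0, 2, 12, 5, 10, 13, 8, 14, 3, 7, 6, 4, 11]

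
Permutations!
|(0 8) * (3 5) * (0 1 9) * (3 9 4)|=|(0 8 1 4 3 5 9)|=7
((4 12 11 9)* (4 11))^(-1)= ((4 12)(9 11))^(-1)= (4 12)(9 11)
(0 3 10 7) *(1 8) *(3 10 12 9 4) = (0 10 7)(1 8)(3 12 9 4) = [10, 8, 2, 12, 3, 5, 6, 0, 1, 4, 7, 11, 9]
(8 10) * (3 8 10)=[0, 1, 2, 8, 4, 5, 6, 7, 3, 9, 10]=(10)(3 8)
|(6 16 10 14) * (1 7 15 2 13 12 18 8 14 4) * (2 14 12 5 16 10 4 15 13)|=|(1 7 13 5 16 4)(6 10 15 14)(8 12 18)|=12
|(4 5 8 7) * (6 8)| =5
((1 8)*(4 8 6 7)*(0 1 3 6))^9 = (0 1)(3 8 4 7 6)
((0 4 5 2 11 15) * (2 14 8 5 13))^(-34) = (0 13 11)(2 15 4)(5 8 14)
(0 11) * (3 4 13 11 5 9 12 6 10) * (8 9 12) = (0 5 12 6 10 3 4 13 11)(8 9) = [5, 1, 2, 4, 13, 12, 10, 7, 9, 8, 3, 0, 6, 11]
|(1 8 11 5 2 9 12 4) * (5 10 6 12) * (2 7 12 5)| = 18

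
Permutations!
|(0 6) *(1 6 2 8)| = 5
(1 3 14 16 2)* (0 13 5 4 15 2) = (0 13 5 4 15 2 1 3 14 16) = [13, 3, 1, 14, 15, 4, 6, 7, 8, 9, 10, 11, 12, 5, 16, 2, 0]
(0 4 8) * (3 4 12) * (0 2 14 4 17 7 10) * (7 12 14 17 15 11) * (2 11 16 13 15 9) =[14, 1, 17, 9, 8, 5, 6, 10, 11, 2, 0, 7, 3, 15, 4, 16, 13, 12] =(0 14 4 8 11 7 10)(2 17 12 3 9)(13 15 16)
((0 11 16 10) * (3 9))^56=(16)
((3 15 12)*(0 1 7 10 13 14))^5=(0 14 13 10 7 1)(3 12 15)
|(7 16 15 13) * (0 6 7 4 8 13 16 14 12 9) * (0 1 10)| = 24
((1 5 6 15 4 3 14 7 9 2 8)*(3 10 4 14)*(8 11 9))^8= (1 5 6 15 14 7 8)(2 9 11)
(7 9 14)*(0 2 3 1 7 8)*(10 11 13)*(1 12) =(0 2 3 12 1 7 9 14 8)(10 11 13) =[2, 7, 3, 12, 4, 5, 6, 9, 0, 14, 11, 13, 1, 10, 8]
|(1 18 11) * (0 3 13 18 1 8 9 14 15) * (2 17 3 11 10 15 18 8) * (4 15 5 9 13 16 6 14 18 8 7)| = |(0 11 2 17 3 16 6 14 8 13 7 4 15)(5 9 18 10)| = 52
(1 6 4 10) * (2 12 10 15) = (1 6 4 15 2 12 10) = [0, 6, 12, 3, 15, 5, 4, 7, 8, 9, 1, 11, 10, 13, 14, 2]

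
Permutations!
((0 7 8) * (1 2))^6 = ((0 7 8)(1 2))^6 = (8)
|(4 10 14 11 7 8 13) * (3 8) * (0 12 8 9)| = 11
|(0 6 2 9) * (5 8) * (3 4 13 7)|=4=|(0 6 2 9)(3 4 13 7)(5 8)|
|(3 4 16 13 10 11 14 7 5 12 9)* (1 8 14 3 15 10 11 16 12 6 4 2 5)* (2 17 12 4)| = 36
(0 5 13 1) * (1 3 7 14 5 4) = (0 4 1)(3 7 14 5 13) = [4, 0, 2, 7, 1, 13, 6, 14, 8, 9, 10, 11, 12, 3, 5]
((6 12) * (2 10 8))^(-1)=(2 8 10)(6 12)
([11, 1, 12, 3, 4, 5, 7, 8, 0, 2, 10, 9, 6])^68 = (0 12)(2 8)(6 11)(7 9)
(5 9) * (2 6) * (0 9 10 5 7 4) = (0 9 7 4)(2 6)(5 10) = [9, 1, 6, 3, 0, 10, 2, 4, 8, 7, 5]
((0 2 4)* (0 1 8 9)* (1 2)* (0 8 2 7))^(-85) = (8 9)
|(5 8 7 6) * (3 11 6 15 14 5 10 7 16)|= |(3 11 6 10 7 15 14 5 8 16)|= 10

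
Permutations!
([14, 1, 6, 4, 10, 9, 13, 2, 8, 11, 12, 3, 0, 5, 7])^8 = (0 11 2 10 5 14 3 6 12 9 7 4 13)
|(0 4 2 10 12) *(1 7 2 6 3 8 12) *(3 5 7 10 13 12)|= |(0 4 6 5 7 2 13 12)(1 10)(3 8)|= 8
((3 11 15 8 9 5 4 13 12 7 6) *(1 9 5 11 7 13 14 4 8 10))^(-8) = ((1 9 11 15 10)(3 7 6)(4 14)(5 8)(12 13))^(-8) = (1 11 10 9 15)(3 7 6)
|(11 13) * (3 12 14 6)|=4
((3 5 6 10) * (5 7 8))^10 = (3 6 8)(5 7 10)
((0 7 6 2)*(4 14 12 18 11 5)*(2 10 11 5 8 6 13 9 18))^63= (0 9 4 2 13 5 12 7 18 14)(6 8 11 10)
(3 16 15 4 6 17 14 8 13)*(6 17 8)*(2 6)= (2 6 8 13 3 16 15 4 17 14)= [0, 1, 6, 16, 17, 5, 8, 7, 13, 9, 10, 11, 12, 3, 2, 4, 15, 14]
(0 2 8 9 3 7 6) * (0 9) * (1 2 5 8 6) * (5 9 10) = [9, 2, 6, 7, 4, 8, 10, 1, 0, 3, 5] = (0 9 3 7 1 2 6 10 5 8)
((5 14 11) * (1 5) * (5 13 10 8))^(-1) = (1 11 14 5 8 10 13)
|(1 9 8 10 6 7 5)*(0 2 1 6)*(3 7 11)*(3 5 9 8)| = 15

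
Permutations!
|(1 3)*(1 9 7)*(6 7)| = |(1 3 9 6 7)| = 5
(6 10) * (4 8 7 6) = (4 8 7 6 10) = [0, 1, 2, 3, 8, 5, 10, 6, 7, 9, 4]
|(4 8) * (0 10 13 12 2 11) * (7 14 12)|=|(0 10 13 7 14 12 2 11)(4 8)|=8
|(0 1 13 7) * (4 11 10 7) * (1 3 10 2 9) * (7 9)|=|(0 3 10 9 1 13 4 11 2 7)|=10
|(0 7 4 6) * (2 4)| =|(0 7 2 4 6)| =5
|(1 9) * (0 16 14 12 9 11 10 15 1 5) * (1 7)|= 30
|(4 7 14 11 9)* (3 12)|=10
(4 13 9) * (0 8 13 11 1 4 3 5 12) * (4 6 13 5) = [8, 6, 2, 4, 11, 12, 13, 7, 5, 3, 10, 1, 0, 9] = (0 8 5 12)(1 6 13 9 3 4 11)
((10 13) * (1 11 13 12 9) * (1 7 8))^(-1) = ((1 11 13 10 12 9 7 8))^(-1) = (1 8 7 9 12 10 13 11)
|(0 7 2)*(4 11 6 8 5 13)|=|(0 7 2)(4 11 6 8 5 13)|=6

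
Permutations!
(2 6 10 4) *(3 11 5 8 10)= (2 6 3 11 5 8 10 4)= [0, 1, 6, 11, 2, 8, 3, 7, 10, 9, 4, 5]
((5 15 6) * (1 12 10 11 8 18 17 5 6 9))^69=(1 9 15 5 17 18 8 11 10 12)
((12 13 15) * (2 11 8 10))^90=(15)(2 8)(10 11)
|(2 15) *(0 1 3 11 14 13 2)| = |(0 1 3 11 14 13 2 15)| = 8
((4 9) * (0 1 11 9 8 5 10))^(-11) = (0 8 11 10 4 1 5 9)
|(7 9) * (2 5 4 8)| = |(2 5 4 8)(7 9)| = 4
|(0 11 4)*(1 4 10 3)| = 6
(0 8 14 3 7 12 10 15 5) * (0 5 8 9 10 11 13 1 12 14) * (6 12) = (0 9 10 15 8)(1 6 12 11 13)(3 7 14) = [9, 6, 2, 7, 4, 5, 12, 14, 0, 10, 15, 13, 11, 1, 3, 8]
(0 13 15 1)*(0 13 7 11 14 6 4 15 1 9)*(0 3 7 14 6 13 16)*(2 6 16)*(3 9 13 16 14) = (0 3 7 11 14 16)(1 2 6 4 15 13) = [3, 2, 6, 7, 15, 5, 4, 11, 8, 9, 10, 14, 12, 1, 16, 13, 0]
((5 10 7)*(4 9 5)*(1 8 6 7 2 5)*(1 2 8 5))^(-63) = (10)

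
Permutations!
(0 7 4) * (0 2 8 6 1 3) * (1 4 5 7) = (0 1 3)(2 8 6 4)(5 7) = [1, 3, 8, 0, 2, 7, 4, 5, 6]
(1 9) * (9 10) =(1 10 9) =[0, 10, 2, 3, 4, 5, 6, 7, 8, 1, 9]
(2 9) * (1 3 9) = [0, 3, 1, 9, 4, 5, 6, 7, 8, 2] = (1 3 9 2)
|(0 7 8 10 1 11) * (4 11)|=|(0 7 8 10 1 4 11)|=7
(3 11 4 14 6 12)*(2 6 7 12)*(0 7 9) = (0 7 12 3 11 4 14 9)(2 6) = [7, 1, 6, 11, 14, 5, 2, 12, 8, 0, 10, 4, 3, 13, 9]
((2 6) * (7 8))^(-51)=((2 6)(7 8))^(-51)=(2 6)(7 8)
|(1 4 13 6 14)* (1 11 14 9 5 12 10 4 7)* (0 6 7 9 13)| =10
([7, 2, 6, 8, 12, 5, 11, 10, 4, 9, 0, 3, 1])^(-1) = (0 10 7)(1 12 4 8 3 11 6 2)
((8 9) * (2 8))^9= (9)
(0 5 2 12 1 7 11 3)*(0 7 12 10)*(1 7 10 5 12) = (0 12 7 11 3 10)(2 5) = [12, 1, 5, 10, 4, 2, 6, 11, 8, 9, 0, 3, 7]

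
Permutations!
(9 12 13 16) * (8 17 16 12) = [0, 1, 2, 3, 4, 5, 6, 7, 17, 8, 10, 11, 13, 12, 14, 15, 9, 16] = (8 17 16 9)(12 13)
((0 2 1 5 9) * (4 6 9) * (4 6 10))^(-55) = ((0 2 1 5 6 9)(4 10))^(-55) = (0 9 6 5 1 2)(4 10)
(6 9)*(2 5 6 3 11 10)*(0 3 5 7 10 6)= (0 3 11 6 9 5)(2 7 10)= [3, 1, 7, 11, 4, 0, 9, 10, 8, 5, 2, 6]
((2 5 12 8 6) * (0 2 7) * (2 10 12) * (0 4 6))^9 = (0 10 12 8)(2 5)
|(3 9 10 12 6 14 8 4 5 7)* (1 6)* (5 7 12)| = |(1 6 14 8 4 7 3 9 10 5 12)| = 11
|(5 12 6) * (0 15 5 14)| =|(0 15 5 12 6 14)| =6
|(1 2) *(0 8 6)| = |(0 8 6)(1 2)| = 6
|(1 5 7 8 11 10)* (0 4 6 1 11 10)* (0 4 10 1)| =20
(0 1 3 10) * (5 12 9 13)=[1, 3, 2, 10, 4, 12, 6, 7, 8, 13, 0, 11, 9, 5]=(0 1 3 10)(5 12 9 13)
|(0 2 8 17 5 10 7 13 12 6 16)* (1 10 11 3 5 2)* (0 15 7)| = 6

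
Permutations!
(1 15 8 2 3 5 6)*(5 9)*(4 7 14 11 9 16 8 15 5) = (1 5 6)(2 3 16 8)(4 7 14 11 9) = [0, 5, 3, 16, 7, 6, 1, 14, 2, 4, 10, 9, 12, 13, 11, 15, 8]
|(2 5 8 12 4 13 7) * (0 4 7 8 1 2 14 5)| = |(0 4 13 8 12 7 14 5 1 2)| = 10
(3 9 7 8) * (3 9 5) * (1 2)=(1 2)(3 5)(7 8 9)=[0, 2, 1, 5, 4, 3, 6, 8, 9, 7]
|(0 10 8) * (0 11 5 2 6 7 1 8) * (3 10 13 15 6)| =12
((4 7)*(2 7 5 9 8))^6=(9)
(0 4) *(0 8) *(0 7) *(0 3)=(0 4 8 7 3)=[4, 1, 2, 0, 8, 5, 6, 3, 7]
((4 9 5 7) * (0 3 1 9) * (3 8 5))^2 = (0 5 4 8 7)(1 3 9)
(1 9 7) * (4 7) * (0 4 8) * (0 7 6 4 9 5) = (0 9 8 7 1 5)(4 6) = [9, 5, 2, 3, 6, 0, 4, 1, 7, 8]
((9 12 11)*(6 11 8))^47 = (6 9 8 11 12)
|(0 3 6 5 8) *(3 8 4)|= 4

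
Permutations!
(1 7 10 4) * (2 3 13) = (1 7 10 4)(2 3 13) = [0, 7, 3, 13, 1, 5, 6, 10, 8, 9, 4, 11, 12, 2]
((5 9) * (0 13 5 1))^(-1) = ((0 13 5 9 1))^(-1) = (0 1 9 5 13)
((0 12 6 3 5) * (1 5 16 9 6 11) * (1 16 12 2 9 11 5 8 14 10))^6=(16)(0 5 12 3 6 9 2)(1 14)(8 10)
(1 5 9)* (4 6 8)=(1 5 9)(4 6 8)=[0, 5, 2, 3, 6, 9, 8, 7, 4, 1]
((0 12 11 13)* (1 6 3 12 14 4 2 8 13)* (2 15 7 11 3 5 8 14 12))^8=((0 12 3 2 14 4 15 7 11 1 6 5 8 13))^8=(0 11 3 6 14 8 15)(1 2 5 4 13 7 12)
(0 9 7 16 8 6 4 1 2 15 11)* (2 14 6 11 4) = [9, 14, 15, 3, 1, 5, 2, 16, 11, 7, 10, 0, 12, 13, 6, 4, 8] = (0 9 7 16 8 11)(1 14 6 2 15 4)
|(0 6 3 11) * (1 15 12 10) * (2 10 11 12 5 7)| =30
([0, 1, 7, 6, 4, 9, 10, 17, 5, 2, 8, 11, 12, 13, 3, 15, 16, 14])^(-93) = (2 8 3 7 5 6 17 9 10 14)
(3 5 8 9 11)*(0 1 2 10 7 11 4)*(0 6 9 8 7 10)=(0 1 2)(3 5 7 11)(4 6 9)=[1, 2, 0, 5, 6, 7, 9, 11, 8, 4, 10, 3]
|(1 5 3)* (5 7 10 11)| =6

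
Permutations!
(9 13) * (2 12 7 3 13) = (2 12 7 3 13 9) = [0, 1, 12, 13, 4, 5, 6, 3, 8, 2, 10, 11, 7, 9]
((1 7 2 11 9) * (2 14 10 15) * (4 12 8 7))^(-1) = ((1 4 12 8 7 14 10 15 2 11 9))^(-1) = (1 9 11 2 15 10 14 7 8 12 4)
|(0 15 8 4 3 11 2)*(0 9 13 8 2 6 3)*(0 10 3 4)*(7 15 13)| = |(0 13 8)(2 9 7 15)(3 11 6 4 10)| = 60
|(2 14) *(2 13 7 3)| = 5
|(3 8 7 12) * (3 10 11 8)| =5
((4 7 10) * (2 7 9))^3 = (2 4 7 9 10)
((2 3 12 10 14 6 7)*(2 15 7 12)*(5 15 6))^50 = (5 15 7 6 12 10 14)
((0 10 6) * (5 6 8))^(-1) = ((0 10 8 5 6))^(-1) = (0 6 5 8 10)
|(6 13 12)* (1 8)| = |(1 8)(6 13 12)| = 6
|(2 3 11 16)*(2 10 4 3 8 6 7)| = |(2 8 6 7)(3 11 16 10 4)| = 20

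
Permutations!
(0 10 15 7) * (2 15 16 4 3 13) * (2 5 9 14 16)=(0 10 2 15 7)(3 13 5 9 14 16 4)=[10, 1, 15, 13, 3, 9, 6, 0, 8, 14, 2, 11, 12, 5, 16, 7, 4]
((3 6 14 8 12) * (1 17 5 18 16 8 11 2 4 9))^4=((1 17 5 18 16 8 12 3 6 14 11 2 4 9))^4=(1 16 6 4 5 12 11)(2 17 8 14 9 18 3)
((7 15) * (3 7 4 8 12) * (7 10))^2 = (3 7 4 12 10 15 8)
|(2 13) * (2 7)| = 3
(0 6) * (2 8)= (0 6)(2 8)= [6, 1, 8, 3, 4, 5, 0, 7, 2]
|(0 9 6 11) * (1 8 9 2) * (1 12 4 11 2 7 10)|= |(0 7 10 1 8 9 6 2 12 4 11)|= 11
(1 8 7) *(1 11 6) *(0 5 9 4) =(0 5 9 4)(1 8 7 11 6) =[5, 8, 2, 3, 0, 9, 1, 11, 7, 4, 10, 6]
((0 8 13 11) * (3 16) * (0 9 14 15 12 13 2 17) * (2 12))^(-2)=(0 2 14 11 12)(8 17 15 9 13)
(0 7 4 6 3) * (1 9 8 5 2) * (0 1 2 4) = (0 7)(1 9 8 5 4 6 3) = [7, 9, 2, 1, 6, 4, 3, 0, 5, 8]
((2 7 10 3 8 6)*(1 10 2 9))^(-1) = (1 9 6 8 3 10)(2 7)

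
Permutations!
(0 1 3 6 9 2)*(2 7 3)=(0 1 2)(3 6 9 7)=[1, 2, 0, 6, 4, 5, 9, 3, 8, 7]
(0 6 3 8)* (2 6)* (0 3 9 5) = (0 2 6 9 5)(3 8) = [2, 1, 6, 8, 4, 0, 9, 7, 3, 5]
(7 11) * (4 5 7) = (4 5 7 11) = [0, 1, 2, 3, 5, 7, 6, 11, 8, 9, 10, 4]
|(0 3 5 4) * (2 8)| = 4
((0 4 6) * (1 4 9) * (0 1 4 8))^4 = (0 1 4)(6 9 8)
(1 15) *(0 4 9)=(0 4 9)(1 15)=[4, 15, 2, 3, 9, 5, 6, 7, 8, 0, 10, 11, 12, 13, 14, 1]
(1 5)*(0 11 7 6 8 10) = (0 11 7 6 8 10)(1 5) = [11, 5, 2, 3, 4, 1, 8, 6, 10, 9, 0, 7]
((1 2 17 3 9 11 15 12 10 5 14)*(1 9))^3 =(1 3 17 2)(5 11 10 9 12 14 15)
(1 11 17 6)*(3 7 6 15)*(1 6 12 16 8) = [0, 11, 2, 7, 4, 5, 6, 12, 1, 9, 10, 17, 16, 13, 14, 3, 8, 15] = (1 11 17 15 3 7 12 16 8)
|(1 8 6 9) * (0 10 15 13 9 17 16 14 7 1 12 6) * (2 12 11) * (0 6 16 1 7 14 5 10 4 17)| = |(0 4 17 1 8 6)(2 12 16 5 10 15 13 9 11)| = 18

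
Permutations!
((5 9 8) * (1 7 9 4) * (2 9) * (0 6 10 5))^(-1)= ((0 6 10 5 4 1 7 2 9 8))^(-1)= (0 8 9 2 7 1 4 5 10 6)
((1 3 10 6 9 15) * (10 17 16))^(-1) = ((1 3 17 16 10 6 9 15))^(-1) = (1 15 9 6 10 16 17 3)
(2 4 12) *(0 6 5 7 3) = (0 6 5 7 3)(2 4 12) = [6, 1, 4, 0, 12, 7, 5, 3, 8, 9, 10, 11, 2]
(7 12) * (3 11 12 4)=[0, 1, 2, 11, 3, 5, 6, 4, 8, 9, 10, 12, 7]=(3 11 12 7 4)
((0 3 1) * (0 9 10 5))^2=((0 3 1 9 10 5))^2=(0 1 10)(3 9 5)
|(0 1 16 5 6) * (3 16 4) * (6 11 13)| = |(0 1 4 3 16 5 11 13 6)| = 9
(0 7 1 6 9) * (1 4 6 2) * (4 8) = (0 7 8 4 6 9)(1 2) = [7, 2, 1, 3, 6, 5, 9, 8, 4, 0]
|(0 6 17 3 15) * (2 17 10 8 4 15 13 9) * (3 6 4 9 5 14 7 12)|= 6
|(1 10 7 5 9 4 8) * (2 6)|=14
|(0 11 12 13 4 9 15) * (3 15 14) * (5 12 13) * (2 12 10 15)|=|(0 11 13 4 9 14 3 2 12 5 10 15)|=12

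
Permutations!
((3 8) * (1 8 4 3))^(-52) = ((1 8)(3 4))^(-52) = (8)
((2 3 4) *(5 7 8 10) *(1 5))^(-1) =(1 10 8 7 5)(2 4 3)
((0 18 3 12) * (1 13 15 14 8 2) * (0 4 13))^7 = (0 14 12 1 15 3 2 13 18 8 4)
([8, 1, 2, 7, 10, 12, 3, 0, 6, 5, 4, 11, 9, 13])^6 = (13)(0 8 6 3 7)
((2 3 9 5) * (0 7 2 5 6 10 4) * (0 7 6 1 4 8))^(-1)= ((0 6 10 8)(1 4 7 2 3 9))^(-1)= (0 8 10 6)(1 9 3 2 7 4)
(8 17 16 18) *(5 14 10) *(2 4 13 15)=(2 4 13 15)(5 14 10)(8 17 16 18)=[0, 1, 4, 3, 13, 14, 6, 7, 17, 9, 5, 11, 12, 15, 10, 2, 18, 16, 8]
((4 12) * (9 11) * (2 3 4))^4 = ((2 3 4 12)(9 11))^4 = (12)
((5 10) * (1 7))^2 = ((1 7)(5 10))^2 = (10)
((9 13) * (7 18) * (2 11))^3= (2 11)(7 18)(9 13)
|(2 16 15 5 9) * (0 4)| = |(0 4)(2 16 15 5 9)| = 10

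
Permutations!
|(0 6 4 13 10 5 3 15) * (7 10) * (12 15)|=|(0 6 4 13 7 10 5 3 12 15)|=10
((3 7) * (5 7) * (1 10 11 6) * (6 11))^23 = (11)(1 6 10)(3 7 5) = ((11)(1 10 6)(3 5 7))^23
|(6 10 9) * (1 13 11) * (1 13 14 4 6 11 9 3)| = 6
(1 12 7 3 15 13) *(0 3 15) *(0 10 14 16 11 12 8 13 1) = (0 3 10 14 16 11 12 7 15 1 8 13) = [3, 8, 2, 10, 4, 5, 6, 15, 13, 9, 14, 12, 7, 0, 16, 1, 11]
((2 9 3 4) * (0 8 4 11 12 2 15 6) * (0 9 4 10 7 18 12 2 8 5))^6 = ((0 5)(2 4 15 6 9 3 11)(7 18 12 8 10))^6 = (2 11 3 9 6 15 4)(7 18 12 8 10)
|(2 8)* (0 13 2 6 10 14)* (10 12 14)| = |(0 13 2 8 6 12 14)| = 7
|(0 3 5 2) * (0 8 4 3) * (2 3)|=6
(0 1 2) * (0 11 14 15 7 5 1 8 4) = (0 8 4)(1 2 11 14 15 7 5) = [8, 2, 11, 3, 0, 1, 6, 5, 4, 9, 10, 14, 12, 13, 15, 7]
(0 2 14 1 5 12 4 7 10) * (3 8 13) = [2, 5, 14, 8, 7, 12, 6, 10, 13, 9, 0, 11, 4, 3, 1] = (0 2 14 1 5 12 4 7 10)(3 8 13)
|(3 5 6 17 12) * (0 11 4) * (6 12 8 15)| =12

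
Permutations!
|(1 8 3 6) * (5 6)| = 5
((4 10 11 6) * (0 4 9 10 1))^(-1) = (0 1 4)(6 11 10 9)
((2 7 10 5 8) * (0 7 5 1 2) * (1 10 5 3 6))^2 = (10)(0 5)(1 3)(2 6)(7 8)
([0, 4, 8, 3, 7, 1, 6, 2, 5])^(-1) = (1 5 8 2 7 4)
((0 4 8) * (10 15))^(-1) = (0 8 4)(10 15)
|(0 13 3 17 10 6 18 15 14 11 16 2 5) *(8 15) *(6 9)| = 15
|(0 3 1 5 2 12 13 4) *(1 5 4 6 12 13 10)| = 10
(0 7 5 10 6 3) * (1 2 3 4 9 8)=(0 7 5 10 6 4 9 8 1 2 3)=[7, 2, 3, 0, 9, 10, 4, 5, 1, 8, 6]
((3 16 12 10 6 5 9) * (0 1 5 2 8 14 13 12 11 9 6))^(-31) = ((0 1 5 6 2 8 14 13 12 10)(3 16 11 9))^(-31) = (0 10 12 13 14 8 2 6 5 1)(3 16 11 9)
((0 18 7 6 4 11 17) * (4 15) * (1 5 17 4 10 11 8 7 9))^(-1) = ((0 18 9 1 5 17)(4 8 7 6 15 10 11))^(-1) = (0 17 5 1 9 18)(4 11 10 15 6 7 8)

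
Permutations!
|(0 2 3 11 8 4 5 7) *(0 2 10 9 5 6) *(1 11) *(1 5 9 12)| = 8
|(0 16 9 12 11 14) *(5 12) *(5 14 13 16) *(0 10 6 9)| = 12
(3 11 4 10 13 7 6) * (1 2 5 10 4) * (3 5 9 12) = [0, 2, 9, 11, 4, 10, 5, 6, 8, 12, 13, 1, 3, 7] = (1 2 9 12 3 11)(5 10 13 7 6)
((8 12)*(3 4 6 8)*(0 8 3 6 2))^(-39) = ((0 8 12 6 3 4 2))^(-39) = (0 6 2 12 4 8 3)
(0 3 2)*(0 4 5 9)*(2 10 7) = (0 3 10 7 2 4 5 9) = [3, 1, 4, 10, 5, 9, 6, 2, 8, 0, 7]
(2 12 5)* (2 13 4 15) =(2 12 5 13 4 15) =[0, 1, 12, 3, 15, 13, 6, 7, 8, 9, 10, 11, 5, 4, 14, 2]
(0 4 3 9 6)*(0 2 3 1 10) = (0 4 1 10)(2 3 9 6) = [4, 10, 3, 9, 1, 5, 2, 7, 8, 6, 0]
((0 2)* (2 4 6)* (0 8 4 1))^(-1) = ((0 1)(2 8 4 6))^(-1) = (0 1)(2 6 4 8)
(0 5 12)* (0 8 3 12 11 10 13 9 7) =(0 5 11 10 13 9 7)(3 12 8) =[5, 1, 2, 12, 4, 11, 6, 0, 3, 7, 13, 10, 8, 9]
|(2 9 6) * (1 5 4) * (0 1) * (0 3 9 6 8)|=|(0 1 5 4 3 9 8)(2 6)|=14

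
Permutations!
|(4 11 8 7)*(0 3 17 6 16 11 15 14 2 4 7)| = 28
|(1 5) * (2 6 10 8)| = |(1 5)(2 6 10 8)| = 4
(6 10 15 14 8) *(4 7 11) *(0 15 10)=(0 15 14 8 6)(4 7 11)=[15, 1, 2, 3, 7, 5, 0, 11, 6, 9, 10, 4, 12, 13, 8, 14]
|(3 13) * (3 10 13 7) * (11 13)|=6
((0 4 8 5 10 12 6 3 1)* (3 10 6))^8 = (0 1 3 12 10 6 5 8 4)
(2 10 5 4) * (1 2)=(1 2 10 5 4)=[0, 2, 10, 3, 1, 4, 6, 7, 8, 9, 5]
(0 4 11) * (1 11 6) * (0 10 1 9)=(0 4 6 9)(1 11 10)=[4, 11, 2, 3, 6, 5, 9, 7, 8, 0, 1, 10]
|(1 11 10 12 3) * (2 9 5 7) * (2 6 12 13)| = 11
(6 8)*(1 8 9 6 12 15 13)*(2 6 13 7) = [0, 8, 6, 3, 4, 5, 9, 2, 12, 13, 10, 11, 15, 1, 14, 7] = (1 8 12 15 7 2 6 9 13)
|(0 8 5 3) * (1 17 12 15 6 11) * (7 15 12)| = 12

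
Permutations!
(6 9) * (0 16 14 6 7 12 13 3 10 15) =[16, 1, 2, 10, 4, 5, 9, 12, 8, 7, 15, 11, 13, 3, 6, 0, 14] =(0 16 14 6 9 7 12 13 3 10 15)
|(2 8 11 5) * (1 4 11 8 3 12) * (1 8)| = 8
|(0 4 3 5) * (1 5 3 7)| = |(0 4 7 1 5)| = 5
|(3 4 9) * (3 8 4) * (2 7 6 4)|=|(2 7 6 4 9 8)|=6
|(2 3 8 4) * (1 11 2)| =6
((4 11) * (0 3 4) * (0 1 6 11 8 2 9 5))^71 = ((0 3 4 8 2 9 5)(1 6 11))^71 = (0 3 4 8 2 9 5)(1 11 6)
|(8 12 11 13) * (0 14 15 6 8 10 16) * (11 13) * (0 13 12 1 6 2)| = 12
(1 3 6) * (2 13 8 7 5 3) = (1 2 13 8 7 5 3 6) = [0, 2, 13, 6, 4, 3, 1, 5, 7, 9, 10, 11, 12, 8]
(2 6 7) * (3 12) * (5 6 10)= (2 10 5 6 7)(3 12)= [0, 1, 10, 12, 4, 6, 7, 2, 8, 9, 5, 11, 3]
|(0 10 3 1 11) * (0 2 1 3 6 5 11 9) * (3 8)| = |(0 10 6 5 11 2 1 9)(3 8)| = 8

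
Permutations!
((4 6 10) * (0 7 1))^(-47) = ((0 7 1)(4 6 10))^(-47) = (0 7 1)(4 6 10)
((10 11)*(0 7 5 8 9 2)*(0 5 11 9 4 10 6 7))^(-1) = (2 9 10 4 8 5)(6 11 7)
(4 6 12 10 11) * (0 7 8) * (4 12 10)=(0 7 8)(4 6 10 11 12)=[7, 1, 2, 3, 6, 5, 10, 8, 0, 9, 11, 12, 4]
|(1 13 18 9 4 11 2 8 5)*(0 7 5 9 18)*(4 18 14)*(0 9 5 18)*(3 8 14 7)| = 28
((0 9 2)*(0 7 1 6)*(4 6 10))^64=((0 9 2 7 1 10 4 6))^64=(10)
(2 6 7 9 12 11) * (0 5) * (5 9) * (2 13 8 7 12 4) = (0 9 4 2 6 12 11 13 8 7 5) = [9, 1, 6, 3, 2, 0, 12, 5, 7, 4, 10, 13, 11, 8]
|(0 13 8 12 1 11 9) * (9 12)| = |(0 13 8 9)(1 11 12)| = 12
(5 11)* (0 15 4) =(0 15 4)(5 11) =[15, 1, 2, 3, 0, 11, 6, 7, 8, 9, 10, 5, 12, 13, 14, 4]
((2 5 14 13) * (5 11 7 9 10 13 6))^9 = (14)(2 9)(7 13)(10 11)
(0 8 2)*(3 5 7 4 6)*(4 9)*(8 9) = [9, 1, 0, 5, 6, 7, 3, 8, 2, 4] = (0 9 4 6 3 5 7 8 2)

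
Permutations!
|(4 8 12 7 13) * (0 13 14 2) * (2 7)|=6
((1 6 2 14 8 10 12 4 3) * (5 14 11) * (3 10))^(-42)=(1 8 5 2)(3 14 11 6)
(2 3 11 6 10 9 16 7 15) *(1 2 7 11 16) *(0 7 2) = [7, 0, 3, 16, 4, 5, 10, 15, 8, 1, 9, 6, 12, 13, 14, 2, 11] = (0 7 15 2 3 16 11 6 10 9 1)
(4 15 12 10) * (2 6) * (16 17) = (2 6)(4 15 12 10)(16 17) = [0, 1, 6, 3, 15, 5, 2, 7, 8, 9, 4, 11, 10, 13, 14, 12, 17, 16]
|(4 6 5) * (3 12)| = |(3 12)(4 6 5)| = 6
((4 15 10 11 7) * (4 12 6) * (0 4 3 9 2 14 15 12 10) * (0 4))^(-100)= ((2 14 15 4 12 6 3 9)(7 10 11))^(-100)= (2 12)(3 15)(4 9)(6 14)(7 11 10)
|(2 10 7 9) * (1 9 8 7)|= |(1 9 2 10)(7 8)|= 4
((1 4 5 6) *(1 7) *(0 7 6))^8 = (0 4 7 5 1)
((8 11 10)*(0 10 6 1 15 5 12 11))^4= (0 10 8)(1 11 5)(6 12 15)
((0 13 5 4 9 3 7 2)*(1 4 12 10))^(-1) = ((0 13 5 12 10 1 4 9 3 7 2))^(-1) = (0 2 7 3 9 4 1 10 12 5 13)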